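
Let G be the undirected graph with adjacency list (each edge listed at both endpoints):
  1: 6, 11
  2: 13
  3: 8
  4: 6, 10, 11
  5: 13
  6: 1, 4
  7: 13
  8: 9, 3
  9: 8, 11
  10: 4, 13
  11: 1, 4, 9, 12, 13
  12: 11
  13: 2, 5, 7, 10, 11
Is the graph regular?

No

Degrees: 1:2, 2:1, 3:1, 4:3, 5:1, 6:2, 7:1, 8:2, 9:2, 10:2, 11:5, 12:1, 13:5
Degrees are not all equal (e.g. deg(2)=1 but deg(11)=5); not regular.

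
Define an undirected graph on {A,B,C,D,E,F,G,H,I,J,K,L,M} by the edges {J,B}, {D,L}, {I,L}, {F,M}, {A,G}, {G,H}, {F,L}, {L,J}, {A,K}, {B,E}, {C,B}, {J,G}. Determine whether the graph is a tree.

|V| = 13, |E| = 12.
Connected and |E| = |V| - 1, which characterizes a tree.

Yes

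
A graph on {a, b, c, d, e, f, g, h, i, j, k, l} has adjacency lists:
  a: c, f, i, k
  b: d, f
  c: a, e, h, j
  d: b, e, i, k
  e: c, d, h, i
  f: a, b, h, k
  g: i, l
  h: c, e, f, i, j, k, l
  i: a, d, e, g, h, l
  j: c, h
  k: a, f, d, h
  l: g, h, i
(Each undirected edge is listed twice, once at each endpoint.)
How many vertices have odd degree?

Degrees: a:4, b:2, c:4, d:4, e:4, f:4, g:2, h:7, i:6, j:2, k:4, l:3
Odd-degree vertices: h, l.

2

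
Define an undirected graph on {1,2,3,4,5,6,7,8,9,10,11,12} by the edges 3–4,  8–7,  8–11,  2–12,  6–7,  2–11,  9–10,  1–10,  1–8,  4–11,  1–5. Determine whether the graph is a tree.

|V| = 12, |E| = 11.
It is connected with exactly 11 edges, hence acyclic — it is a tree.

Yes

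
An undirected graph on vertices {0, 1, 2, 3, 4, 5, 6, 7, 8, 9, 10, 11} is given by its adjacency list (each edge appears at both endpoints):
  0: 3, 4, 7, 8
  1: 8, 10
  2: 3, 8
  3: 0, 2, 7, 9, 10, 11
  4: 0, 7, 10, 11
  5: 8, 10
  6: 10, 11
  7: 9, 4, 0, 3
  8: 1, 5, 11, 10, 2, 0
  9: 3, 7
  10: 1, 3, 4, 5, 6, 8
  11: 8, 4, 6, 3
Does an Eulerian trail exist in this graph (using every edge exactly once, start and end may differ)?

Yes

Degrees: 0:4, 1:2, 2:2, 3:6, 4:4, 5:2, 6:2, 7:4, 8:6, 9:2, 10:6, 11:4
Odd-degree vertices: none (0 total).
The non-isolated vertices are connected and exactly 0 have odd degree, so an Eulerian trail exists.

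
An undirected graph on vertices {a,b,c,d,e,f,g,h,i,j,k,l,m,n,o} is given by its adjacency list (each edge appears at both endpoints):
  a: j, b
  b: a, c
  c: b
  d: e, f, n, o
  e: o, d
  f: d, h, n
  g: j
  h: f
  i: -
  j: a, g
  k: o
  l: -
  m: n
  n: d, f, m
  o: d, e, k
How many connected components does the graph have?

4

Component: {i}
Component: {l}
Component: {a, b, c, g, j}
Component: {d, e, f, h, k, m, n, o}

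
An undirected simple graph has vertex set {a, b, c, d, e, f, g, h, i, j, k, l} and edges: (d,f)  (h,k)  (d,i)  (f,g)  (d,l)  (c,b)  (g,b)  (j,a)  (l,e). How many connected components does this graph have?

3

Component: {a, j}
Component: {h, k}
Component: {b, c, d, e, f, g, i, l}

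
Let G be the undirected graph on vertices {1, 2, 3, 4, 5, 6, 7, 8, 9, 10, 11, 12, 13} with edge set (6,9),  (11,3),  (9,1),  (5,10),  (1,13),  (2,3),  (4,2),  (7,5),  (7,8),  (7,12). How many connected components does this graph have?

3

Component: {1, 6, 9, 13}
Component: {2, 3, 4, 11}
Component: {5, 7, 8, 10, 12}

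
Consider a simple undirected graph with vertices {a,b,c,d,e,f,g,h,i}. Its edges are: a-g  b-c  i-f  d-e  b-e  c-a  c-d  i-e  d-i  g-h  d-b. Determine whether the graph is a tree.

No

|V| = 9, |E| = 11.
A tree on 9 vertices has exactly 8 edges; this graph has 11, so it contains a cycle and is not a tree.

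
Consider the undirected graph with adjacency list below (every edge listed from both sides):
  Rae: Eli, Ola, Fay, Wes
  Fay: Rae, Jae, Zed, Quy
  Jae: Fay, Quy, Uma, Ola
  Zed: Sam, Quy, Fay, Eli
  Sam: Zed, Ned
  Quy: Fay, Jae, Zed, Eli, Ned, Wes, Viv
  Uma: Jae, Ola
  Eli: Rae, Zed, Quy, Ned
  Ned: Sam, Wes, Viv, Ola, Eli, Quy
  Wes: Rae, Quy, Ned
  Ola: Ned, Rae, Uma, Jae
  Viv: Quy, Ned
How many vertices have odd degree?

2

Degrees: Rae:4, Fay:4, Jae:4, Zed:4, Sam:2, Quy:7, Uma:2, Eli:4, Ned:6, Wes:3, Ola:4, Viv:2
Odd-degree vertices: Quy, Wes.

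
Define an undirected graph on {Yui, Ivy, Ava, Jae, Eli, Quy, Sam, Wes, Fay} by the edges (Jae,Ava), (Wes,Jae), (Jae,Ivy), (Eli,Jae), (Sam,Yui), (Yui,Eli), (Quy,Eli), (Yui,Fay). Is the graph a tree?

Yes

|V| = 9, |E| = 8.
It is connected with exactly 8 edges, hence acyclic — it is a tree.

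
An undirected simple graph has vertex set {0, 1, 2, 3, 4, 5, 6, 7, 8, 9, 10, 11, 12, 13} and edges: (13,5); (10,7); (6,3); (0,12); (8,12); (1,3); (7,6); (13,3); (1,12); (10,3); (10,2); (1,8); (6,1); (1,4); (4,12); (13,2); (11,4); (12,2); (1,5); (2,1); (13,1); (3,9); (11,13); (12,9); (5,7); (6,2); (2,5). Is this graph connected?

A breadth-first search from 0 visits 0, 12, 1, 2, 8, 4, 9, 6, 5, 3, 13, 10, 11, 7 — all 14 vertices — so the graph is connected.

Yes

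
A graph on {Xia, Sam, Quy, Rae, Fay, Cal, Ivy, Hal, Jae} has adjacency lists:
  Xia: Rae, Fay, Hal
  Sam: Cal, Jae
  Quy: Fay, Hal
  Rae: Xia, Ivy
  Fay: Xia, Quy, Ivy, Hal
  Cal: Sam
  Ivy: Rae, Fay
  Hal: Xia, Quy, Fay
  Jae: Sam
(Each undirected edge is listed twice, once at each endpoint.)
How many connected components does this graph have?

Component: {Sam, Cal, Jae}
Component: {Xia, Quy, Rae, Fay, Ivy, Hal}

2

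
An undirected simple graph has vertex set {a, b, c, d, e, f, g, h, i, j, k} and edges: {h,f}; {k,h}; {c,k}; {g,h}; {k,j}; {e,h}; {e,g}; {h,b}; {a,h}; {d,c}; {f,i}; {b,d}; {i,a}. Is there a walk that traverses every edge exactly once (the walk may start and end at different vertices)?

Degrees: a:2, b:2, c:2, d:2, e:2, f:2, g:2, h:6, i:2, j:1, k:3
Odd-degree vertices: j, k (2 total).
With 2 odd-degree vertices and all edges in one connected piece, an Eulerian trail exists (from j to k).

Yes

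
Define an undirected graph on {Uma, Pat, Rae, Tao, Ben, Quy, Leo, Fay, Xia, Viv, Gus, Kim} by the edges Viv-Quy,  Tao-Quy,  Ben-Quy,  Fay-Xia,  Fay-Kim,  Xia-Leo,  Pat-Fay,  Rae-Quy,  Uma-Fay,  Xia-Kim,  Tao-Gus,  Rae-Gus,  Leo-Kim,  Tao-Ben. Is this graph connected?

No

Component: {Uma, Pat, Leo, Fay, Xia, Kim}
Component: {Rae, Tao, Ben, Quy, Viv, Gus}
No edge joins these 2 groups, so the graph is disconnected.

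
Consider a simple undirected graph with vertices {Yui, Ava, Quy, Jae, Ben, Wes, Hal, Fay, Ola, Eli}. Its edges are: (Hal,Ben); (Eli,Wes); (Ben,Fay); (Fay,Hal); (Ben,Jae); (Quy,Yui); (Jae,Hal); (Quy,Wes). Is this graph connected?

No

Component: {Ava}
Component: {Ola}
Component: {Yui, Quy, Wes, Eli}
Component: {Jae, Ben, Hal, Fay}
No edge joins these 4 groups, so the graph is disconnected.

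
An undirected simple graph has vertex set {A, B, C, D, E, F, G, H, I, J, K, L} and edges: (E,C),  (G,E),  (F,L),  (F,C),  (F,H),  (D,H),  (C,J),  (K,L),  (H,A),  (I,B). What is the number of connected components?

Component: {B, I}
Component: {A, C, D, E, F, G, H, J, K, L}

2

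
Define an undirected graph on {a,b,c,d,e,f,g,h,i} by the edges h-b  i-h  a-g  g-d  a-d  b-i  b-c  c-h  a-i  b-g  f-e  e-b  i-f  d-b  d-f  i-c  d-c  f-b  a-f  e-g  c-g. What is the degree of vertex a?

Neighbors of a: d, f, g, i.

4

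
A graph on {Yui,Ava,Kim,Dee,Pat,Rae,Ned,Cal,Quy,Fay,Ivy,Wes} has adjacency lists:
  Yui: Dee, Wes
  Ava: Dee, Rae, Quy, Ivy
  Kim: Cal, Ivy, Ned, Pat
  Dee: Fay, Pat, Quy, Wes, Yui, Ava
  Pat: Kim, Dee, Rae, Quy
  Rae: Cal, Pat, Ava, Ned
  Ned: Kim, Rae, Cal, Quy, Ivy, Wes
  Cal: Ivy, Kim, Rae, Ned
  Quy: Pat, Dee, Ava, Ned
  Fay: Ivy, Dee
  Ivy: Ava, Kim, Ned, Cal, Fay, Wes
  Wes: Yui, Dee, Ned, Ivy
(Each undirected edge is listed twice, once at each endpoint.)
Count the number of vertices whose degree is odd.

0

Degrees: Yui:2, Ava:4, Kim:4, Dee:6, Pat:4, Rae:4, Ned:6, Cal:4, Quy:4, Fay:2, Ivy:6, Wes:4
Odd-degree vertices: none.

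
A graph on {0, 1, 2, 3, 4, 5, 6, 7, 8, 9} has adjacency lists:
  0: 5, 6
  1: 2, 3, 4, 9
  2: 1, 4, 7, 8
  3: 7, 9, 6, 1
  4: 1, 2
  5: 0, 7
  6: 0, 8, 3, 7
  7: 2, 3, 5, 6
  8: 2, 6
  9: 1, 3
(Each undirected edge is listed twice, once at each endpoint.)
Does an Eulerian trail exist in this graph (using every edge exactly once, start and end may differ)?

Degrees: 0:2, 1:4, 2:4, 3:4, 4:2, 5:2, 6:4, 7:4, 8:2, 9:2
Odd-degree vertices: none (0 total).
With 0 odd-degree vertices and all edges in one connected piece, an Eulerian trail exists.

Yes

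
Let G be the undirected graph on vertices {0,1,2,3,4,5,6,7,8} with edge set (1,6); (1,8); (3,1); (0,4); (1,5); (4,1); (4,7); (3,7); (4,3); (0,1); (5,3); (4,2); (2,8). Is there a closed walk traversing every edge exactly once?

Degrees: 0:2, 1:6, 2:2, 3:4, 4:5, 5:2, 6:1, 7:2, 8:2
4, 6 have odd degree; an Eulerian circuit needs every degree to be even, so none exists.

No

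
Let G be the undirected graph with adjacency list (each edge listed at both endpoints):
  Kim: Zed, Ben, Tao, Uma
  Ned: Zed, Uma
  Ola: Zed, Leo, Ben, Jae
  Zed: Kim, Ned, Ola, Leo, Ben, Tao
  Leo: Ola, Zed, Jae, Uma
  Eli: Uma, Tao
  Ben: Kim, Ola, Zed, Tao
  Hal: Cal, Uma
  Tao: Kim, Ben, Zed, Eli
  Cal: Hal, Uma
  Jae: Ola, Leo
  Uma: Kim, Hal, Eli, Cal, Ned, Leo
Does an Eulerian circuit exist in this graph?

Yes

Degrees: Kim:4, Ned:2, Ola:4, Zed:6, Leo:4, Eli:2, Ben:4, Hal:2, Tao:4, Cal:2, Jae:2, Uma:6
All degrees are even and the non-isolated vertices are connected — an Eulerian circuit exists.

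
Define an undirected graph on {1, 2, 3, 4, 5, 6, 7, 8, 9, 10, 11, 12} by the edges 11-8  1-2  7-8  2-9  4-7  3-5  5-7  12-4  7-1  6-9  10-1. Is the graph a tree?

Yes

|V| = 12, |E| = 11.
It is connected with exactly 11 edges, hence acyclic — it is a tree.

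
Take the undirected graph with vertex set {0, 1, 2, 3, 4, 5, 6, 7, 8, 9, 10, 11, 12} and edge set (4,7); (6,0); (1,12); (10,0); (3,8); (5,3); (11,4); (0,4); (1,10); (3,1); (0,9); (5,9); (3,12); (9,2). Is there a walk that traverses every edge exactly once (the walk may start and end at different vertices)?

No

Degrees: 0:4, 1:3, 2:1, 3:4, 4:3, 5:2, 6:1, 7:1, 8:1, 9:3, 10:2, 11:1, 12:2
Odd-degree vertices: 1, 2, 4, 6, 7, 8, 9, 11 (8 total).
An Eulerian trail requires 0 or 2 odd-degree vertices; here there are 8.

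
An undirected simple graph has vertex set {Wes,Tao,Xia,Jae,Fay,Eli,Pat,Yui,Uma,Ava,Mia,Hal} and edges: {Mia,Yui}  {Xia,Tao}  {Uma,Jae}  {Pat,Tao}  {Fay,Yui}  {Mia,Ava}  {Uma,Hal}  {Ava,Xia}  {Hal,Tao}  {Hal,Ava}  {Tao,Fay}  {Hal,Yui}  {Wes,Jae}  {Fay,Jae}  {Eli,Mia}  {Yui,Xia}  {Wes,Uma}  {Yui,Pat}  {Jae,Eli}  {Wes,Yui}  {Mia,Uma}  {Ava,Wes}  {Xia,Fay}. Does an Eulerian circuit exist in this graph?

Degrees: Wes:4, Tao:4, Xia:4, Jae:4, Fay:4, Eli:2, Pat:2, Yui:6, Uma:4, Ava:4, Mia:4, Hal:4
All degrees are even and the non-isolated vertices are connected — an Eulerian circuit exists.

Yes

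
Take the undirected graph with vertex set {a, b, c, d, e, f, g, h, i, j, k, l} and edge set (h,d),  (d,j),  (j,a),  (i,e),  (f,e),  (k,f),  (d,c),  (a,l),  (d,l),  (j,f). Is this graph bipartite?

Yes

Color {b, c, e, g, h, j, k, l} black and {a, d, f, i} white. No edge joins two same-colored vertices, so the graph is bipartite.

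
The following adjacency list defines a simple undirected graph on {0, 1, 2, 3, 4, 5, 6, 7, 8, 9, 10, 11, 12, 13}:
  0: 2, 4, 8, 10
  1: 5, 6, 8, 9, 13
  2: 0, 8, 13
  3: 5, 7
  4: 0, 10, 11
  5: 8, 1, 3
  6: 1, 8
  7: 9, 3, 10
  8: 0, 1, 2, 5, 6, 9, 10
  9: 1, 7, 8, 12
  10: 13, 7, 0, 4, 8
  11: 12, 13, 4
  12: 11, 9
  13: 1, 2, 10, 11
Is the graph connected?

Yes

Starting from 0 and exploring outward reaches every vertex (0, 4, 8, 2, 10, 11, 1, 6, 9, 5, 13, 7, 12, 3); the graph is connected.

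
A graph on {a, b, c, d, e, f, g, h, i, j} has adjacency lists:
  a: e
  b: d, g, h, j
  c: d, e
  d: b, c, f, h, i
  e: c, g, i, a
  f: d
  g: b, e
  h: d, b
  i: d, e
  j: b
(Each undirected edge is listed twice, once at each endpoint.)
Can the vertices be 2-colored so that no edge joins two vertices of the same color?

h-d-b-h is an odd cycle (length 3), and a bipartite graph can contain only even cycles.

No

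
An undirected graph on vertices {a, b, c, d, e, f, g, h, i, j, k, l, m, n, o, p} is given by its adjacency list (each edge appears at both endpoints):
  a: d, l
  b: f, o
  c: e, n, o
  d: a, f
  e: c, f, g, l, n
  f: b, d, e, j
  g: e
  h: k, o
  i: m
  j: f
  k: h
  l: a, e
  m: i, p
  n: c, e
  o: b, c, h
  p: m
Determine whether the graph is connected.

No

Component: {i, m, p}
Component: {a, b, c, d, e, f, g, h, j, k, l, n, o}
No edge joins these 2 groups, so the graph is disconnected.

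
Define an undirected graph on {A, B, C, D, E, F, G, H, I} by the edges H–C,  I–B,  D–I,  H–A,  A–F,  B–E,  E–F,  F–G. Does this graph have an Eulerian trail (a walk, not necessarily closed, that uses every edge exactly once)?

Degrees: A:2, B:2, C:1, D:1, E:2, F:3, G:1, H:2, I:2
Odd-degree vertices: C, D, F, G (4 total).
With 4 odd-degree vertices (more than two), no single trail can use every edge.

No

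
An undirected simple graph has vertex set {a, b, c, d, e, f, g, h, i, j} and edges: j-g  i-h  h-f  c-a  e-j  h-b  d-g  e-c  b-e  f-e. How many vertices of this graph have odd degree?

4

Degrees: a:1, b:2, c:2, d:1, e:4, f:2, g:2, h:3, i:1, j:2
Odd-degree vertices: a, d, h, i.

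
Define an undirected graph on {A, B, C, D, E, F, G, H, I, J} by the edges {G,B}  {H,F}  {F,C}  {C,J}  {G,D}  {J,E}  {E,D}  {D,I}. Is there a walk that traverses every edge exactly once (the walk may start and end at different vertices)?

No

Degrees: A:0, B:1, C:2, D:3, E:2, F:2, G:2, H:1, I:1, J:2
Odd-degree vertices: B, D, H, I (4 total).
With 4 odd-degree vertices (more than two), no single trail can use every edge.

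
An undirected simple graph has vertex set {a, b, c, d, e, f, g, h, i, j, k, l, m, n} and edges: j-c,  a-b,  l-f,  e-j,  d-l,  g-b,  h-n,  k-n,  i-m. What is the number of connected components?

5

Component: {i, m}
Component: {a, b, g}
Component: {c, e, j}
Component: {d, f, l}
Component: {h, k, n}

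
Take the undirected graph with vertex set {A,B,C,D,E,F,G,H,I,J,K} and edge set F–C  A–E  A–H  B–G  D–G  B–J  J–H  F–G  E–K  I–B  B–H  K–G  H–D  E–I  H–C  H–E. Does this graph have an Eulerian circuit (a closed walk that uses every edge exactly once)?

Yes

Degrees: A:2, B:4, C:2, D:2, E:4, F:2, G:4, H:6, I:2, J:2, K:2
All degrees are even and the non-isolated vertices are connected — an Eulerian circuit exists.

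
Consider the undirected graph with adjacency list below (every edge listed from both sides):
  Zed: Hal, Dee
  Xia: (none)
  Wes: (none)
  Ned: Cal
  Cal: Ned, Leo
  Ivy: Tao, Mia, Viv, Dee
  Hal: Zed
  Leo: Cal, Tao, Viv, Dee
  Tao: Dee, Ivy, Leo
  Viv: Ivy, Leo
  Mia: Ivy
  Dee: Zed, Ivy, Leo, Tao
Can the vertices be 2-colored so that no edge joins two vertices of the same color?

Ivy-Tao-Dee-Ivy is an odd cycle (length 3), and a bipartite graph can contain only even cycles.

No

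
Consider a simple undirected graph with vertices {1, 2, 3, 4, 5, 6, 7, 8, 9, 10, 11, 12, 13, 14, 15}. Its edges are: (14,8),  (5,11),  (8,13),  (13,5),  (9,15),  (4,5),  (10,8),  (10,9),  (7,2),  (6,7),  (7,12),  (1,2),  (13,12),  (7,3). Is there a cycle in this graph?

No

|V| = 15, |E| = 14, number of components = 1.
Since 14 = 15 - 1, the graph is a forest and contains no cycle.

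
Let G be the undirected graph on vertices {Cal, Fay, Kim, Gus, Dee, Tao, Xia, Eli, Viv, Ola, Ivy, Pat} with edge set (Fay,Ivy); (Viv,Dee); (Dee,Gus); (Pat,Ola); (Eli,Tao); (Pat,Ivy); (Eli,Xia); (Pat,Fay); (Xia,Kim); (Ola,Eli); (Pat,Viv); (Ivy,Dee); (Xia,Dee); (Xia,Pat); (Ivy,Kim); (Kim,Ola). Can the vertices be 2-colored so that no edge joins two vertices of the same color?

No

Fay-Ivy-Pat-Fay is an odd cycle (length 3), and a bipartite graph can contain only even cycles.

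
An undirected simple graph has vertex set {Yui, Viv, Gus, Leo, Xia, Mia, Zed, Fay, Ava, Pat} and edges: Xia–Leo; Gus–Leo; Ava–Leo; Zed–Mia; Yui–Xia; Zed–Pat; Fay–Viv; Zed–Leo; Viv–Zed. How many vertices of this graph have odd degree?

Degrees: Yui:1, Viv:2, Gus:1, Leo:4, Xia:2, Mia:1, Zed:4, Fay:1, Ava:1, Pat:1
Odd-degree vertices: Yui, Gus, Mia, Fay, Ava, Pat.

6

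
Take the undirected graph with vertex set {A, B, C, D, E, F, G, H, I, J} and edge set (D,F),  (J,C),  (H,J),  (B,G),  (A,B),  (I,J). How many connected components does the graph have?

4

Component: {E}
Component: {D, F}
Component: {A, B, G}
Component: {C, H, I, J}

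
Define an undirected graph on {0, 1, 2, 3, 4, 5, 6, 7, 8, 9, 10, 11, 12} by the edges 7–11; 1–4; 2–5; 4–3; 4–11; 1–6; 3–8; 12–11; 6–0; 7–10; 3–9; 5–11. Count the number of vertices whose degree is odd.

Degrees: 0:1, 1:2, 2:1, 3:3, 4:3, 5:2, 6:2, 7:2, 8:1, 9:1, 10:1, 11:4, 12:1
Odd-degree vertices: 0, 2, 3, 4, 8, 9, 10, 12.

8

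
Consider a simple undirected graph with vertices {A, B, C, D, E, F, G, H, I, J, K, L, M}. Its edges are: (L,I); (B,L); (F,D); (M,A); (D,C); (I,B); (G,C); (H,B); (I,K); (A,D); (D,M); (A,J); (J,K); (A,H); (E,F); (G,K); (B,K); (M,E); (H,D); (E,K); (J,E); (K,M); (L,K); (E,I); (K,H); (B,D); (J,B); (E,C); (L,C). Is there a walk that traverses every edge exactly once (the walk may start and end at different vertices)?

Degrees: A:4, B:6, C:4, D:6, E:6, F:2, G:2, H:4, I:4, J:4, K:8, L:4, M:4
Odd-degree vertices: none (0 total).
The non-isolated vertices are connected and exactly 0 have odd degree, so an Eulerian trail exists.

Yes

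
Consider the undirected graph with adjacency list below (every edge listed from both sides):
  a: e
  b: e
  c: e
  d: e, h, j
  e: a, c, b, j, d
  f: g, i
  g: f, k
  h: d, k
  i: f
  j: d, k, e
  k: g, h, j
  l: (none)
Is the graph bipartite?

The cycle j-e-d-j has length 3, which is odd, so the graph is not bipartite.

No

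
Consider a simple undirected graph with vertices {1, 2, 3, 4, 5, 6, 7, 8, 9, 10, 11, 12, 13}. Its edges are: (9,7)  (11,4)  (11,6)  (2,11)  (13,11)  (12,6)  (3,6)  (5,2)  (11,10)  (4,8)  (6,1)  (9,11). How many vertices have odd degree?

8

Degrees: 1:1, 2:2, 3:1, 4:2, 5:1, 6:4, 7:1, 8:1, 9:2, 10:1, 11:6, 12:1, 13:1
Odd-degree vertices: 1, 3, 5, 7, 8, 10, 12, 13.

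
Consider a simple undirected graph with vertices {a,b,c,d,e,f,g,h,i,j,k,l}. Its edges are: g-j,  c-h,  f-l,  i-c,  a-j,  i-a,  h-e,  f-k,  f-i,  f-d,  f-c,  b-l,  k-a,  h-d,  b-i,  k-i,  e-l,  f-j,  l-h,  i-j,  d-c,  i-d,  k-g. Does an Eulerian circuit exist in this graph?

Degrees: a:3, b:2, c:4, d:4, e:2, f:6, g:2, h:4, i:7, j:4, k:4, l:4
a, i have odd degree; an Eulerian circuit needs every degree to be even, so none exists.

No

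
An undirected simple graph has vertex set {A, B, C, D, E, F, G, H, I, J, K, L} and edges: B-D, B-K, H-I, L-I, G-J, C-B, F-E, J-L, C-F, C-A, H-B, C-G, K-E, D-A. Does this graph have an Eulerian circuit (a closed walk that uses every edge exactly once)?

Degrees: A:2, B:4, C:4, D:2, E:2, F:2, G:2, H:2, I:2, J:2, K:2, L:2
All degrees are even and the non-isolated vertices are connected — an Eulerian circuit exists.

Yes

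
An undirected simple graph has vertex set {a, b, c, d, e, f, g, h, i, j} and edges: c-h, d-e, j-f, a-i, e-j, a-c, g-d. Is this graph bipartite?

Yes

Partition the vertices as {b, c, e, f, g, i} vs {a, d, h, j}. Each listed edge has one endpoint in each part, so the graph is bipartite.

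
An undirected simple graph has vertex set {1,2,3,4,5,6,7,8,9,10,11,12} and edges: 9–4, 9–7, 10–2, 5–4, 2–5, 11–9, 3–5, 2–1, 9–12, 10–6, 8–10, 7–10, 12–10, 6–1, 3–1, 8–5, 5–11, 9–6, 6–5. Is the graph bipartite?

Yes

Color {2, 3, 4, 6, 7, 8, 11, 12} black and {1, 5, 9, 10} white. No edge joins two same-colored vertices, so the graph is bipartite.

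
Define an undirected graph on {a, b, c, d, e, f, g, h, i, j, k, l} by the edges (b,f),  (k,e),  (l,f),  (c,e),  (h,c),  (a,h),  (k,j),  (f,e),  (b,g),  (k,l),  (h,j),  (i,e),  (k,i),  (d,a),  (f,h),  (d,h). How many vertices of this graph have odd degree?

Degrees: a:2, b:2, c:2, d:2, e:4, f:4, g:1, h:5, i:2, j:2, k:4, l:2
Odd-degree vertices: g, h.

2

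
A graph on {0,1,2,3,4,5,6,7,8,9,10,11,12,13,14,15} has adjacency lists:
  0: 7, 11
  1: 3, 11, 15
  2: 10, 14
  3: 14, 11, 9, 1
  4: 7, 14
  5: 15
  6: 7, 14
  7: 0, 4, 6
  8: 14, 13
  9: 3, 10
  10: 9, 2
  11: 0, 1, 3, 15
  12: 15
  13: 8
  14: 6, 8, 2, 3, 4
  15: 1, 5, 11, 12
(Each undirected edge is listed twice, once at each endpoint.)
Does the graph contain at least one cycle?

Yes

|V| = 16, |E| = 20, number of components = 1.
Since 20 > 16 - 1, a cycle must exist; for instance 3-14-2-10-9-3.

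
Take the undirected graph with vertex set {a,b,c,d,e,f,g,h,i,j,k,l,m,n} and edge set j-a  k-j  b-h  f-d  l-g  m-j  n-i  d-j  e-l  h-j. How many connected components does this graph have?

4

Component: {c}
Component: {i, n}
Component: {e, g, l}
Component: {a, b, d, f, h, j, k, m}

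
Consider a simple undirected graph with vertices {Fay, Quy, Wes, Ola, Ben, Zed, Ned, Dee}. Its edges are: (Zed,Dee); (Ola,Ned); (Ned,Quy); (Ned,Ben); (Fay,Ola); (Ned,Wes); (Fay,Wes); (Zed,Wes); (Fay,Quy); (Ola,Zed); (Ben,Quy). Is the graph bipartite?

No

The cycle Ben-Quy-Ned-Ben has length 3, which is odd, so the graph is not bipartite.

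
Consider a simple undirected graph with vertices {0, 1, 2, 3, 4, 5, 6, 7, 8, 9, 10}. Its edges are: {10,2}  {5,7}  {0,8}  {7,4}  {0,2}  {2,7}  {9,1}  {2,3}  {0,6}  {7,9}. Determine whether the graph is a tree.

Yes

|V| = 11, |E| = 10.
Connected and |E| = |V| - 1, which characterizes a tree.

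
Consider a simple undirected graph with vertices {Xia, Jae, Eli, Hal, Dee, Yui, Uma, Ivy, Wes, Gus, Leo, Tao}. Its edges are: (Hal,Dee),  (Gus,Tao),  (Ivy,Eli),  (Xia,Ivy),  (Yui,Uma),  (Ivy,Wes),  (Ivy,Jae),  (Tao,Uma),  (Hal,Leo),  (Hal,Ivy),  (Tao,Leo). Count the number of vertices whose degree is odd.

Degrees: Xia:1, Jae:1, Eli:1, Hal:3, Dee:1, Yui:1, Uma:2, Ivy:5, Wes:1, Gus:1, Leo:2, Tao:3
Odd-degree vertices: Xia, Jae, Eli, Hal, Dee, Yui, Ivy, Wes, Gus, Tao.

10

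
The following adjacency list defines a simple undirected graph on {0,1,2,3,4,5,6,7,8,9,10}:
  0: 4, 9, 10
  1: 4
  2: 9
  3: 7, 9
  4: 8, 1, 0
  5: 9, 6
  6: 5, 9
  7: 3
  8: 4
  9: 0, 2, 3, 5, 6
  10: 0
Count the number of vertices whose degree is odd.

Degrees: 0:3, 1:1, 2:1, 3:2, 4:3, 5:2, 6:2, 7:1, 8:1, 9:5, 10:1
Odd-degree vertices: 0, 1, 2, 4, 7, 8, 9, 10.

8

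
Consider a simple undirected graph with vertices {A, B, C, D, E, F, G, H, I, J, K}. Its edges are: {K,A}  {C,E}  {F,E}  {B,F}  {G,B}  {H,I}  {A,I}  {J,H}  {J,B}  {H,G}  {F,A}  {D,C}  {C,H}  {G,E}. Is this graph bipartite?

Partition the vertices as {C, F, G, I, J, K} vs {A, B, D, E, H}. Each listed edge has one endpoint in each part, so the graph is bipartite.

Yes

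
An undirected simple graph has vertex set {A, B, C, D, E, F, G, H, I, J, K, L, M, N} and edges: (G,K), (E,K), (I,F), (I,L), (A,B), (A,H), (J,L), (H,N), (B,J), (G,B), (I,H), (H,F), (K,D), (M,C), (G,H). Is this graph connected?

Component: {C, M}
Component: {A, B, D, E, F, G, H, I, J, K, L, N}
No edge joins these 2 groups, so the graph is disconnected.

No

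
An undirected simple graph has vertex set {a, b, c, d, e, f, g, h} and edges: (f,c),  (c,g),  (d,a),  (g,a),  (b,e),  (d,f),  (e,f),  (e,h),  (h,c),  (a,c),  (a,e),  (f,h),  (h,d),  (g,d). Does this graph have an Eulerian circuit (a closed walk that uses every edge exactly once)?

No

Degrees: a:4, b:1, c:4, d:4, e:4, f:4, g:3, h:4
b, g have odd degree; an Eulerian circuit needs every degree to be even, so none exists.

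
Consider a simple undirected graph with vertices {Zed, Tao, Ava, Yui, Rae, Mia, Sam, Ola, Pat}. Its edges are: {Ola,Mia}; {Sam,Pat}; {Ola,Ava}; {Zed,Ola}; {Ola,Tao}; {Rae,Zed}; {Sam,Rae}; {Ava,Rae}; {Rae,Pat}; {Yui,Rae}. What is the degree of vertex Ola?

4

Neighbors of Ola: Zed, Tao, Ava, Mia.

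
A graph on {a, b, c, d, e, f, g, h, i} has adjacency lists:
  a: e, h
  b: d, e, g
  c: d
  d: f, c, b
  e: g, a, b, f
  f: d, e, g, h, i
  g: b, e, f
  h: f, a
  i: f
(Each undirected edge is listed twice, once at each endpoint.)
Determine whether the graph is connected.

Starting from a and exploring outward reaches every vertex (a, e, h, b, g, f, d, i, c); the graph is connected.

Yes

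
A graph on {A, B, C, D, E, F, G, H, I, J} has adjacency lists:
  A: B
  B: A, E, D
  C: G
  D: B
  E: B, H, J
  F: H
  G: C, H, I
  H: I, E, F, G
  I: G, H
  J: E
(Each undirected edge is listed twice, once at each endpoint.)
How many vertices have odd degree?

Degrees: A:1, B:3, C:1, D:1, E:3, F:1, G:3, H:4, I:2, J:1
Odd-degree vertices: A, B, C, D, E, F, G, J.

8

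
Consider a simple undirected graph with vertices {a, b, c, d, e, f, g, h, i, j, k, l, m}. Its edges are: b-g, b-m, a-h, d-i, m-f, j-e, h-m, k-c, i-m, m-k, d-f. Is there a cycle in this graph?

The graph has 13 vertices, 11 edges, and 3 connected components.
Since 11 > 13 - 3, a cycle must exist; for instance m-i-d-f-m.

Yes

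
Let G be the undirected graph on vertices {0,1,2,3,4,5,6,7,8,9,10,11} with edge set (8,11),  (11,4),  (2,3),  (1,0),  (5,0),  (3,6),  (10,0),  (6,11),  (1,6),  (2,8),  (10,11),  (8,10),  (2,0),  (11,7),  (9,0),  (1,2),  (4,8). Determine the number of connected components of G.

1

Component: {0, 1, 2, 3, 4, 5, 6, 7, 8, 9, 10, 11}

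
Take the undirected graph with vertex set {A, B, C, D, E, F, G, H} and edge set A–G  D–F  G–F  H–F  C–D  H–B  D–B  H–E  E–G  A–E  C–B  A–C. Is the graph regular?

Degrees: A:3, B:3, C:3, D:3, E:3, F:3, G:3, H:3
All degrees equal 3; the graph is regular.

Yes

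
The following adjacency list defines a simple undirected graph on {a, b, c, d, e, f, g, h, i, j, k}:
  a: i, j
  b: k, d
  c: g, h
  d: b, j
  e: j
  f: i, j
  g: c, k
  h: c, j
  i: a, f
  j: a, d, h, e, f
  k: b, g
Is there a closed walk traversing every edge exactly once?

Degrees: a:2, b:2, c:2, d:2, e:1, f:2, g:2, h:2, i:2, j:5, k:2
e, j have odd degree; an Eulerian circuit needs every degree to be even, so none exists.

No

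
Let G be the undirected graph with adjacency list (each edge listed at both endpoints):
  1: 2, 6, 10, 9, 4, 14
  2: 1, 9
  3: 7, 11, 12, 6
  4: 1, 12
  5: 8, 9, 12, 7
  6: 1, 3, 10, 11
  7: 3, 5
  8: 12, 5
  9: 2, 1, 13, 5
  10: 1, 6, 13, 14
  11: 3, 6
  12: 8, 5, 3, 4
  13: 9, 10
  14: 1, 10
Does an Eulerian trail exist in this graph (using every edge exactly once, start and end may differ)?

Yes

Degrees: 1:6, 2:2, 3:4, 4:2, 5:4, 6:4, 7:2, 8:2, 9:4, 10:4, 11:2, 12:4, 13:2, 14:2
Odd-degree vertices: none (0 total).
With 0 odd-degree vertices and all edges in one connected piece, an Eulerian trail exists.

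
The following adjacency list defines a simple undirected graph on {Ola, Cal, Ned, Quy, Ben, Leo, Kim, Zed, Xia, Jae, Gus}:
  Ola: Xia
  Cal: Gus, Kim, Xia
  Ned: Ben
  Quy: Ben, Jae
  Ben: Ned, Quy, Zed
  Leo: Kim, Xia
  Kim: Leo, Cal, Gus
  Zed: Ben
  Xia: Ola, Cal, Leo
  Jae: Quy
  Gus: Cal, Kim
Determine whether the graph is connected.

No

Component: {Ned, Quy, Ben, Zed, Jae}
Component: {Ola, Cal, Leo, Kim, Xia, Gus}
There are 2 separate components, so the graph is not connected.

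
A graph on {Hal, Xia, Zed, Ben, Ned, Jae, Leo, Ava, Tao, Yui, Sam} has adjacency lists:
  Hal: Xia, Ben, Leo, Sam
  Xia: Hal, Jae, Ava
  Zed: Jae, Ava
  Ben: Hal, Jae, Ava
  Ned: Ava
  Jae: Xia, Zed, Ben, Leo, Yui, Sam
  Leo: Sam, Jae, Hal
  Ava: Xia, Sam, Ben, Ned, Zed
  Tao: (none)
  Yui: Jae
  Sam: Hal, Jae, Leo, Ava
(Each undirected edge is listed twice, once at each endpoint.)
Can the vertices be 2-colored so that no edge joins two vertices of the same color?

No

Hal-Leo-Sam-Hal is an odd cycle (length 3), and a bipartite graph can contain only even cycles.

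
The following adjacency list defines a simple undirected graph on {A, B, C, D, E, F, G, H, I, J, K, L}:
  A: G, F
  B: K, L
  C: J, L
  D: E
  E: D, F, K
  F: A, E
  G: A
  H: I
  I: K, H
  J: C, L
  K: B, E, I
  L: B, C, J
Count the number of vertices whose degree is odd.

6

Degrees: A:2, B:2, C:2, D:1, E:3, F:2, G:1, H:1, I:2, J:2, K:3, L:3
Odd-degree vertices: D, E, G, H, K, L.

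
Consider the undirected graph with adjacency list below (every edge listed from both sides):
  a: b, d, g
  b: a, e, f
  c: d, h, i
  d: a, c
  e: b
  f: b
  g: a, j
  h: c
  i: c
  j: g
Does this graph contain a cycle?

The graph has 10 vertices, 9 edges, and 1 connected component.
A forest on 10 vertices with 1 component has exactly 9 edges, which matches — so no cycle.

No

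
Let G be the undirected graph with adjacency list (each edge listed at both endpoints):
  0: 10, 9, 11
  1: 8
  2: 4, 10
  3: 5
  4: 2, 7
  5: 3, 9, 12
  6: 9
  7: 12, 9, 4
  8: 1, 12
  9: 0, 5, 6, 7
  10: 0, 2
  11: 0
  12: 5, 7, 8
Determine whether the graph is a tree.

The graph has 13 vertices and 14 edges.
Connected but with 14 > 12 edges, so it has a cycle and is not a tree.

No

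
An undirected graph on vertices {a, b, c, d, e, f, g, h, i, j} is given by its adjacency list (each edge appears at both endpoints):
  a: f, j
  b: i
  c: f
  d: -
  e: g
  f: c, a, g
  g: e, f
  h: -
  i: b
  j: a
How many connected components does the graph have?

Component: {d}
Component: {h}
Component: {b, i}
Component: {a, c, e, f, g, j}

4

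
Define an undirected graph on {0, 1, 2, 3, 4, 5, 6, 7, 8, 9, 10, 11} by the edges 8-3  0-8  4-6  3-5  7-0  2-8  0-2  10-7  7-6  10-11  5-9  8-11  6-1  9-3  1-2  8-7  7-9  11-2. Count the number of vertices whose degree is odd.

Degrees: 0:3, 1:2, 2:4, 3:3, 4:1, 5:2, 6:3, 7:5, 8:5, 9:3, 10:2, 11:3
Odd-degree vertices: 0, 3, 4, 6, 7, 8, 9, 11.

8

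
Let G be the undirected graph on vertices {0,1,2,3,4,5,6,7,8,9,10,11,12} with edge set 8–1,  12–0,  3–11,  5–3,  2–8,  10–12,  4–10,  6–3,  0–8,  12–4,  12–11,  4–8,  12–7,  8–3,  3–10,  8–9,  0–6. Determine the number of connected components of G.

1

Component: {0, 1, 2, 3, 4, 5, 6, 7, 8, 9, 10, 11, 12}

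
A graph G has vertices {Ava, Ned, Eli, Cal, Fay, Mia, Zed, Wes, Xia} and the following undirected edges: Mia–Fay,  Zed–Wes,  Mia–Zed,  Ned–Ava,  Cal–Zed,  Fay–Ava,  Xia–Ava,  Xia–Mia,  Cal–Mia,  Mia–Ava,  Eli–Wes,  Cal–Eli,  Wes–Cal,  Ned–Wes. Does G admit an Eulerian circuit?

Degrees: Ava:4, Ned:2, Eli:2, Cal:4, Fay:2, Mia:5, Zed:3, Wes:4, Xia:2
Vertices with odd degree: Mia, Zed. An Eulerian circuit requires all degrees even.

No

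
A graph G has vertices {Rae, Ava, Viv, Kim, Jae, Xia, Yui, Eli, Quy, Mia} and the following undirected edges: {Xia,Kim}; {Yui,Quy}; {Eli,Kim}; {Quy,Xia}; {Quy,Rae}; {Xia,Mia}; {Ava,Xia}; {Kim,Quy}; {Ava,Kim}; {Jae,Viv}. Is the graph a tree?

The graph has 10 vertices and 10 edges.
It splits into 2 components, so it cannot be a tree.

No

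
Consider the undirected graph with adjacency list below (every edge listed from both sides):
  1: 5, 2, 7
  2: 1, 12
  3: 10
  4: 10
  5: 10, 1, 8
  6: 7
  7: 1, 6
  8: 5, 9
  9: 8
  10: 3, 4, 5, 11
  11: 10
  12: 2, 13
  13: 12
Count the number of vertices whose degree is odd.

8

Degrees: 1:3, 2:2, 3:1, 4:1, 5:3, 6:1, 7:2, 8:2, 9:1, 10:4, 11:1, 12:2, 13:1
Odd-degree vertices: 1, 3, 4, 5, 6, 9, 11, 13.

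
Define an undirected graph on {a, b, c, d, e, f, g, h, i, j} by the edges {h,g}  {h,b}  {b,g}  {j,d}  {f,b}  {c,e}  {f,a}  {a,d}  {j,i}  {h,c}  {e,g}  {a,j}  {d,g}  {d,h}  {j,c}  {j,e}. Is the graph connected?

Yes

A breadth-first search from a visits a, j, d, f, i, e, c, h, g, b — all 10 vertices — so the graph is connected.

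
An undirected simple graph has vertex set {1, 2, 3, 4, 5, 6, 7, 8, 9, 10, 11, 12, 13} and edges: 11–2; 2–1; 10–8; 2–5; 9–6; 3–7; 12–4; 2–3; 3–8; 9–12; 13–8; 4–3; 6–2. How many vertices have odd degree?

8

Degrees: 1:1, 2:5, 3:4, 4:2, 5:1, 6:2, 7:1, 8:3, 9:2, 10:1, 11:1, 12:2, 13:1
Odd-degree vertices: 1, 2, 5, 7, 8, 10, 11, 13.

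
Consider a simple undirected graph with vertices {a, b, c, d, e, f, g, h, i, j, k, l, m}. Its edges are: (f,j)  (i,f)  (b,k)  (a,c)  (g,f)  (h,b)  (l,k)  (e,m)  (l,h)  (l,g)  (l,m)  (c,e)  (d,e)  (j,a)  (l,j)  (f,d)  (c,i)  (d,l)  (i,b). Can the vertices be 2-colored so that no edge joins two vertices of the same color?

a-c-i-f-j-a is an odd cycle (length 5), and a bipartite graph can contain only even cycles.

No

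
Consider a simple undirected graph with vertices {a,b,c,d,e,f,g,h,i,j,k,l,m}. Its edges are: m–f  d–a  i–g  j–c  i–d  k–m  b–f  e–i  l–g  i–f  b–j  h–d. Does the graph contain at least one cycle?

No

The graph has 13 vertices, 12 edges, and 1 connected component.
Since 12 = 13 - 1, the graph is a forest and contains no cycle.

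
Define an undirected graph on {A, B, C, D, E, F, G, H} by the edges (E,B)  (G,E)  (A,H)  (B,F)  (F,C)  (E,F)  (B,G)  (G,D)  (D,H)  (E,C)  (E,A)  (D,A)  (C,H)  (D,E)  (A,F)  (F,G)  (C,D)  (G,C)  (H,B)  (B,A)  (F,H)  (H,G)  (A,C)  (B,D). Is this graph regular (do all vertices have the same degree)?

Degrees: A:6, B:6, C:6, D:6, E:6, F:6, G:6, H:6
All degrees equal 6; the graph is regular.

Yes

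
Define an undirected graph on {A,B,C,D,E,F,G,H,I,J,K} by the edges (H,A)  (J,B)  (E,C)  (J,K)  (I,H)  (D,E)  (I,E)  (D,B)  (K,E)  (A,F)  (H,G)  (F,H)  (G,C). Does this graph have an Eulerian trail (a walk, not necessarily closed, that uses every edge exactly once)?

Yes

Degrees: A:2, B:2, C:2, D:2, E:4, F:2, G:2, H:4, I:2, J:2, K:2
Odd-degree vertices: none (0 total).
The non-isolated vertices are connected and exactly 0 have odd degree, so an Eulerian trail exists.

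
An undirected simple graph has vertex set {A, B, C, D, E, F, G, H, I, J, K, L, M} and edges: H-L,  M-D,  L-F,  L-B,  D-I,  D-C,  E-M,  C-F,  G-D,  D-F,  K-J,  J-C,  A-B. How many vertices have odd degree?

Degrees: A:1, B:2, C:3, D:5, E:1, F:3, G:1, H:1, I:1, J:2, K:1, L:3, M:2
Odd-degree vertices: A, C, D, E, F, G, H, I, K, L.

10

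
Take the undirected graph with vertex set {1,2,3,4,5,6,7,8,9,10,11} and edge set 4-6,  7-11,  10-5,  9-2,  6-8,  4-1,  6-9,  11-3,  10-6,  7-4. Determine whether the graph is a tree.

|V| = 11, |E| = 10.
Connected and |E| = |V| - 1, which characterizes a tree.

Yes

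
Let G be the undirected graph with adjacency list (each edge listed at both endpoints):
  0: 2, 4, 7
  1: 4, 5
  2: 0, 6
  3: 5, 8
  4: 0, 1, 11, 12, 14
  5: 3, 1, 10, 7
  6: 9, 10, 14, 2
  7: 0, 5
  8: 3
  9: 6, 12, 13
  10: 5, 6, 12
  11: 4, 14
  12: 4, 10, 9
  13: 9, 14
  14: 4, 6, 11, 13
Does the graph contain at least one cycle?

The graph has 15 vertices, 21 edges, and 1 connected component.
One cycle is 0-2-6-14-4-12-10-5-7-0.

Yes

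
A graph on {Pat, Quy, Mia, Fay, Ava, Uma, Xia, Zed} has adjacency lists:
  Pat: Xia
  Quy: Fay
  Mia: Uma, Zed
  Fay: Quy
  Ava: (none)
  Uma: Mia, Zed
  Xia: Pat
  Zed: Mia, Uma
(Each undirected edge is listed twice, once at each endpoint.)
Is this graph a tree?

No

|V| = 8, |E| = 5.
It splits into 4 components, so it cannot be a tree.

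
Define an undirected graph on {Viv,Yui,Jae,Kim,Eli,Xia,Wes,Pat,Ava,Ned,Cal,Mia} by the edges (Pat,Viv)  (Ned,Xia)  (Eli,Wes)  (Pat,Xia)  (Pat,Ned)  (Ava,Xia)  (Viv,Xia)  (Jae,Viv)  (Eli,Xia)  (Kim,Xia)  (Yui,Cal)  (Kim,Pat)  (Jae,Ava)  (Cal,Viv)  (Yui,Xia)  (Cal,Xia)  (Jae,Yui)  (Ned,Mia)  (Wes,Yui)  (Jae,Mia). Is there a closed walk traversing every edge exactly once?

Degrees: Viv:4, Yui:4, Jae:4, Kim:2, Eli:2, Xia:8, Wes:2, Pat:4, Ava:2, Ned:3, Cal:3, Mia:2
Ned, Cal have odd degree; an Eulerian circuit needs every degree to be even, so none exists.

No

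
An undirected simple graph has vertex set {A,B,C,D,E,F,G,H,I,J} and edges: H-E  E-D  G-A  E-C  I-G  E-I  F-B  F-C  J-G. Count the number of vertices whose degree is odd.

Degrees: A:1, B:1, C:2, D:1, E:4, F:2, G:3, H:1, I:2, J:1
Odd-degree vertices: A, B, D, G, H, J.

6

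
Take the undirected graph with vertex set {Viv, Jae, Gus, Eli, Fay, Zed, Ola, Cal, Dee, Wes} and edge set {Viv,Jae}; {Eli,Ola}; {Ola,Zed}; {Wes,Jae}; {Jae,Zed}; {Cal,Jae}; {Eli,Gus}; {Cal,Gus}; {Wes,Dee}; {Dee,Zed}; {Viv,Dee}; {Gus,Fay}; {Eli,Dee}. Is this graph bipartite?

Partition the vertices as {Jae, Gus, Ola, Dee} vs {Viv, Eli, Fay, Zed, Cal, Wes}. Each listed edge has one endpoint in each part, so the graph is bipartite.

Yes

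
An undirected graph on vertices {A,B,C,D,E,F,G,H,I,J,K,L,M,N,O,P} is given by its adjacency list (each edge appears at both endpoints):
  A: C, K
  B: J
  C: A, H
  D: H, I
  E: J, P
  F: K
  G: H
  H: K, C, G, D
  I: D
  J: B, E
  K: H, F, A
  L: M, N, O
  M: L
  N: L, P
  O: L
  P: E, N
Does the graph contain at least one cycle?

Yes

|V| = 16, |E| = 15, number of components = 2.
One cycle is A-C-H-K-A.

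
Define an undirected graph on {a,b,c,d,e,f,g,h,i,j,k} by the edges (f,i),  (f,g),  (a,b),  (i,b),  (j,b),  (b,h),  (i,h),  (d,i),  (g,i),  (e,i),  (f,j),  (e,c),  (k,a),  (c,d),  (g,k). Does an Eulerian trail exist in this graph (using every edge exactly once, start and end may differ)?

Degrees: a:2, b:4, c:2, d:2, e:2, f:3, g:3, h:2, i:6, j:2, k:2
Odd-degree vertices: f, g (2 total).
The non-isolated vertices are connected and exactly 2 have odd degree, so an Eulerian trail exists (from f to g).

Yes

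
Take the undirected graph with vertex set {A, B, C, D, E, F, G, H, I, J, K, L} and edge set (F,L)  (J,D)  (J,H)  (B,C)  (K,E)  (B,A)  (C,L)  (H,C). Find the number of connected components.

4

Component: {G}
Component: {I}
Component: {E, K}
Component: {A, B, C, D, F, H, J, L}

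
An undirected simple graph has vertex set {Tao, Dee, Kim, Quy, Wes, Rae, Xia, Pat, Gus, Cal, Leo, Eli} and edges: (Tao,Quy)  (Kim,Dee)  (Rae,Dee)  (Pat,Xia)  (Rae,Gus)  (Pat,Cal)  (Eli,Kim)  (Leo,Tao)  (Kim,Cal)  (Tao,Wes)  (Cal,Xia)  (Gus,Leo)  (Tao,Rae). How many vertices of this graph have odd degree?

Degrees: Tao:4, Dee:2, Kim:3, Quy:1, Wes:1, Rae:3, Xia:2, Pat:2, Gus:2, Cal:3, Leo:2, Eli:1
Odd-degree vertices: Kim, Quy, Wes, Rae, Cal, Eli.

6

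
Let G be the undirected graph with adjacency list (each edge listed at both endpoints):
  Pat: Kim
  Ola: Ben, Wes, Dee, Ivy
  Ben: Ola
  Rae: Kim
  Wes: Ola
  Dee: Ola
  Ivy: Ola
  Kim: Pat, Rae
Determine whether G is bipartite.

Yes

Color {Ben, Wes, Dee, Ivy, Kim} black and {Pat, Ola, Rae} white. No edge joins two same-colored vertices, so the graph is bipartite.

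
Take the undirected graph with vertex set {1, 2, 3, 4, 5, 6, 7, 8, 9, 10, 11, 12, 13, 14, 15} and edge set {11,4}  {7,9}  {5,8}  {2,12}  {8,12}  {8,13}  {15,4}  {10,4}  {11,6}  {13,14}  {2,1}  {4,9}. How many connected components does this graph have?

Component: {3}
Component: {1, 2, 5, 8, 12, 13, 14}
Component: {4, 6, 7, 9, 10, 11, 15}

3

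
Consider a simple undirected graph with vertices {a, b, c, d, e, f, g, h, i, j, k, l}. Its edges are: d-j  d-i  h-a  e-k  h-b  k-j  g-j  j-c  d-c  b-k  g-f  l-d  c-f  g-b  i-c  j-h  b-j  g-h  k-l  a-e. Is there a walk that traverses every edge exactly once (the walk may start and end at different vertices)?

Degrees: a:2, b:4, c:4, d:4, e:2, f:2, g:4, h:4, i:2, j:6, k:4, l:2
Odd-degree vertices: none (0 total).
With 0 odd-degree vertices and all edges in one connected piece, an Eulerian trail exists.

Yes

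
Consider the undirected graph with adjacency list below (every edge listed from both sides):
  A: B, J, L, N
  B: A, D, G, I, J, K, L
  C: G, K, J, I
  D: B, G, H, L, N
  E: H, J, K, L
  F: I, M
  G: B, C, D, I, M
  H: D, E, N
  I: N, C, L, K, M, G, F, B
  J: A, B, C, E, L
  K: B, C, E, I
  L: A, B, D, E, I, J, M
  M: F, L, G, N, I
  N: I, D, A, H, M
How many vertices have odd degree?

8

Degrees: A:4, B:7, C:4, D:5, E:4, F:2, G:5, H:3, I:8, J:5, K:4, L:7, M:5, N:5
Odd-degree vertices: B, D, G, H, J, L, M, N.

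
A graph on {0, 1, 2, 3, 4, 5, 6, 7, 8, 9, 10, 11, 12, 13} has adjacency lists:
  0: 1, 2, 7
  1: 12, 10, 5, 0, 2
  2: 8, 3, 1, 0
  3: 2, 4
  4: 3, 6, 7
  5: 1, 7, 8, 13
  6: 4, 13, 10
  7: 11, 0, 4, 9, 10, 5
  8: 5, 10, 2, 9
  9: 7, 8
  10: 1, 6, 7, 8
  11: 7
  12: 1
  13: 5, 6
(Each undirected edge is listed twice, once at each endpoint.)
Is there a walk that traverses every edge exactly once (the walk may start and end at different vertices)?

Degrees: 0:3, 1:5, 2:4, 3:2, 4:3, 5:4, 6:3, 7:6, 8:4, 9:2, 10:4, 11:1, 12:1, 13:2
Odd-degree vertices: 0, 1, 4, 6, 11, 12 (6 total).
An Eulerian trail requires 0 or 2 odd-degree vertices; here there are 6.

No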